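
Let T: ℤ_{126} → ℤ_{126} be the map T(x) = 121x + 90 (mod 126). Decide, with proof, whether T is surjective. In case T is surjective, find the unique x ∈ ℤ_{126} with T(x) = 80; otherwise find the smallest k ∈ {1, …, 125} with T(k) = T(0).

2

Since gcd(121, 126) = 1, 121 is invertible modulo 126. Euclid's algorithm: 126 = 1·121 + 5, 121 = 24·5 + 1; back-substituting gives 1 = 25·121 − 24·126, so 121⁻¹ ≡ 25 (mod 126).
For any y ∈ ℤ_{126}, x = 25(y − 90) mod 126 satisfies T(x) = 121·25(y − 90) + 90 ≡ y (since 121·25 ≡ 1 mod 126). So every y has a preimage.
Thus T is surjective.
Since T is surjective, we find T⁻¹(80): we need 121x ≡ 80 − 90 ≡ 116 (mod 126). Using 121⁻¹ = 25: x ≡ 25·116 = 2900 = 23·126 + 2, so x = 2.
Check: T(2) = 121·2 + 90 = 332 = 2·126 + 80 ≡ 80 (mod 126).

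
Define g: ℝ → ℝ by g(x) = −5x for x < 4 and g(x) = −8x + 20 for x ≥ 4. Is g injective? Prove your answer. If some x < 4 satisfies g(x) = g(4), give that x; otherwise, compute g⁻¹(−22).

12/5

Both pieces are strictly decreasing (slopes −5 and −8), so each is injective on its own interval.
The left piece maps (−∞, 4) onto (−20, ∞); the right piece maps [4, ∞) onto (−∞, −12].
These images overlap. In particular g(4) = −12 (right piece), and solving −5x = −12 on the left piece gives x = 12/5 < 4.
So g(12/5) = g(4) with 12/5 ≠ 4, and g is not injective. This x = 12/5 is the requested value below 4.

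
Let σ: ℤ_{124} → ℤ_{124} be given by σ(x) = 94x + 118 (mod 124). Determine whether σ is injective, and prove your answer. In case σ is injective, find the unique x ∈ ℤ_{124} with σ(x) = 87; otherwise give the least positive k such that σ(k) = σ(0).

62

Recall that injectivity means: for all x_1, x_2 in the domain, σ(x_1) = σ(x_2) implies x_1 = x_2.
We have gcd(94, 124) = 2 > 1. Taking x_1 = 0 and x_2 = 62: σ(0) = 118 and σ(62) = 94·62 + 118 = 5946 ≡ 118 (mod 124).
So σ(0) = σ(62) while 0 ≠ 62, so σ is not injective.
Since σ is not injective, we find the least positive k with σ(k) = σ(0): this means 94k ≡ 0 (mod 124), i.e. 124 ∣ 94k. Since gcd(94, 124) = 2, dividing through by 2 this holds exactly when 62 ∣ 47k, and as gcd(47, 62) = 1, exactly when 62 ∣ k.
The smallest positive such k is 62.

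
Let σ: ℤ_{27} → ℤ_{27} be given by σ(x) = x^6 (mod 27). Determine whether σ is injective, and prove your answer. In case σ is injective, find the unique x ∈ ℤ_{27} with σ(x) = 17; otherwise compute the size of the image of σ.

σ(0) = 0^6 = 0.
σ(3): Repeated squaring mod 27: 3^1 ≡ 3, 3^2 ≡ 3² = 9, 3^4 ≡ 9² = 81 ≡ 0. Since 6 = 4 + 2, 3^6 ≡ 0·9: 0·9 = 0. So 3^6 ≡ 0 (mod 27).
So σ(0) = σ(3) = 0 while 0 ≠ 3, so σ is not injective.
Since σ is not injective, we determine |image(σ)|. Computing x^6 mod 27 for each x (by repeated squaring, reducing mod 27 at every step), the values σ(0), σ(1), …, σ(26) are: 0, 1, 10, 0, 19, 19, 0, 10, 1, 0, 1, 10, 0, 19, 19, 0, 10, 1, 0, 1, 10, 0, 19, 19, 0, 10, 1.
The distinct values are {0, 1, 10, 19}; there are 4 of them.

4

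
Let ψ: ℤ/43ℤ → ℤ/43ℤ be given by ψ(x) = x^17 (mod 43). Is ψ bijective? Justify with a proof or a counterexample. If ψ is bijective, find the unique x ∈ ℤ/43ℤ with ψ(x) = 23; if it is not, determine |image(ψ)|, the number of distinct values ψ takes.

Since 43 is prime, the nonzero elements of ℤ/43ℤ form a cyclic group of order 42.
As gcd(17, 42) = 1, raising to the 17th power is a bijection on this group: if s^17 ≡ t^17 then (st^{−1})^17 = 1, and the only element of order dividing gcd(17, 42) = 1 is 1, so s = t.
With ψ(0) = 0 this makes ψ injective on all of ℤ/43ℤ, hence bijective (finite equal-size domain and codomain). In particular ψ is bijective.
Since ψ is bijective, we find the preimage of 23. The inverse of x ↦ x^17 on (ℤ/43ℤ)^× is x ↦ x^5, because 17·5 = 85 = 2·42 + 1 ≡ 1 (mod 42) and x^{42} = 1 for x ≠ 0 (Fermat). So ψ⁻¹(23) = 23^5 mod 43.
Repeated squaring mod 43: 23^1 ≡ 23, 23^2 ≡ 23² = 529 ≡ 13, 23^4 ≡ 13² = 169 ≡ 40. Since 5 = 4 + 1, 23^5 ≡ 40·23: 40·23 = 920 ≡ 17. So 23^5 ≡ 17 (mod 43).
Hence ψ⁻¹(23) = 17.

17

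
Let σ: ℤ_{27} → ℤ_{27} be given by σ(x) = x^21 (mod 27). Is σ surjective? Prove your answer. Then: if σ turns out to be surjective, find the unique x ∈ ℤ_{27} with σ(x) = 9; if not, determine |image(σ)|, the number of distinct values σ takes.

σ(0) = 0^21 = 0.
σ(3): Repeated squaring mod 27: 3^1 ≡ 3, 3^2 ≡ 3² = 9, 3^4 ≡ 9² = 81 ≡ 0, 3^8 ≡ 0² = 0, 3^16 ≡ 0² = 0. Since 21 = 16 + 4 + 1, 3^21 ≡ 0·0·3: 0·0 = 0, then 0·3 = 0. So 3^21 ≡ 0 (mod 27).
So σ(0) = σ(3) = 0 while 0 ≠ 3, therefore σ is not injective.
A non-injective map from the 27-element set ℤ_{27} to itself takes at most 26 distinct values, so it cannot be surjective. Hence σ is not surjective.
Since σ is not surjective, we determine |image(σ)|. Computing x^21 mod 27 for each x (by repeated squaring, reducing mod 27 at every step), the values σ(0), σ(1), …, σ(26) are: 0, 1, 8, 0, 10, 17, 0, 19, 26, 0, 1, 8, 0, 10, 17, 0, 19, 26, 0, 1, 8, 0, 10, 17, 0, 19, 26.
The distinct values are {0, 1, 8, 10, 17, 19, 26}; there are 7 of them.

7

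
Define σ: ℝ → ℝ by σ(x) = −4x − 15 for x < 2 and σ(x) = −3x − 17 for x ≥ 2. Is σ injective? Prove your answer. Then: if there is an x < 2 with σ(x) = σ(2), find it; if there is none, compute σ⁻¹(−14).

Both pieces are strictly decreasing (slopes −4 and −3), so each is injective on its own interval.
The left piece maps (−∞, 2) onto (−23, ∞); the right piece maps [2, ∞) onto (−∞, −23].
These images are disjoint, so no value is attained by both pieces. So σ is injective.
Because the two images are disjoint, no x < 2 has σ(x) = σ(2), so we compute σ⁻¹(−14): −14 lies in (−23, ∞), so solve −4x − 15 = −14: x = (−14 + 15)/(−4) = −1/4.

-1/4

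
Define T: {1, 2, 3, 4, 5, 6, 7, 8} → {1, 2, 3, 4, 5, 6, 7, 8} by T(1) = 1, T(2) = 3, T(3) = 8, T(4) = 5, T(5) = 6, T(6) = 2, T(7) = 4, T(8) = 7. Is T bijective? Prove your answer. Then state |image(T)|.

8

The values 1, 3, 8, 5, 6, 2, 4, 7 are a permutation of {1, 2, 3, 4, 5, 6, 7, 8}: each element appears exactly once.
So T is injective and surjective, hence bijective.
The image of T is {1, 2, 3, 4, 5, 6, 7, 8}, which has 8 elements.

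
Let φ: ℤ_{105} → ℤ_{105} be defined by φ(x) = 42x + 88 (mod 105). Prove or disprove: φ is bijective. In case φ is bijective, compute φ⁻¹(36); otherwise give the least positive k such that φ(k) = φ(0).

We have gcd(42, 105) = 21 > 1. Taking x_1 = 0 and x_2 = 5: φ(0) = 88 and φ(5) = 42·5 + 88 = 298 ≡ 88 (mod 105).
So φ(0) = φ(5) while 0 ≠ 5, therefore φ is not injective, hence not bijective.
Since φ is not bijective, we find the least positive k with φ(k) = φ(0): this means 42k ≡ 0 (mod 105), i.e. 105 ∣ 42k. Since gcd(42, 105) = 21, dividing through by 21 this holds exactly when 5 ∣ 2k, and as gcd(2, 5) = 1, exactly when 5 ∣ k.
The smallest positive such k is 5.

5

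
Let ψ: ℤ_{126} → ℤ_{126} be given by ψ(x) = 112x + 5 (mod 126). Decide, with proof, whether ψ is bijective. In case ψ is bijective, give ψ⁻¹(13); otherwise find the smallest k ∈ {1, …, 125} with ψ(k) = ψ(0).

By definition, injectivity means: for all x_1, x_2 in the domain, ψ(x_1) = ψ(x_2) implies x_1 = x_2.
We have gcd(112, 126) = 14 > 1. Taking x_1 = 0 and x_2 = 9: ψ(0) = 5 and ψ(9) = 112·9 + 5 = 1013 ≡ 5 (mod 126).
So ψ(0) = ψ(9) while 0 ≠ 9, hence ψ is not injective, hence not bijective.
Since ψ is not bijective, we find the least positive k with ψ(k) = ψ(0): this means 112k ≡ 0 (mod 126), i.e. 126 ∣ 112k. Since gcd(112, 126) = 14, dividing through by 14 this holds exactly when 9 ∣ 8k, and as gcd(8, 9) = 1, exactly when 9 ∣ k.
The smallest positive such k is 9.

9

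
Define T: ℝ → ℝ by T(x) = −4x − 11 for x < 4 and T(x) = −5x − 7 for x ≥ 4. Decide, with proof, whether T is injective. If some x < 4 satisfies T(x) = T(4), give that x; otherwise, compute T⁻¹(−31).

Both pieces are strictly decreasing (slopes −4 and −5), so each is injective on its own interval.
The left piece maps (−∞, 4) onto (−27, ∞); the right piece maps [4, ∞) onto (−∞, −27].
These images are disjoint, so no value is attained by both pieces. So T is injective.
Because the two images are disjoint, no x < 4 has T(x) = T(4), so we compute T⁻¹(−31): −31 lies in (−∞, −27], so solve −5x − 7 = −31: x = (−31 + 7)/(−5) = 24/5.

24/5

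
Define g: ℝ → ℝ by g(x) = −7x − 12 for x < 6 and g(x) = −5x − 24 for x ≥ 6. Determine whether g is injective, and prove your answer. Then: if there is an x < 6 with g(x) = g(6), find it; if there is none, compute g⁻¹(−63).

39/5

Both pieces are strictly decreasing (slopes −7 and −5), so each is injective on its own interval.
The left piece maps (−∞, 6) onto (−54, ∞); the right piece maps [6, ∞) onto (−∞, −54].
These images are disjoint, so no value is attained by both pieces. Therefore g is injective.
Because the two images are disjoint, no x < 6 has g(x) = g(6), so we compute g⁻¹(−63): −63 lies in (−∞, −54], so solve −5x − 24 = −63: x = (−63 + 24)/(−5) = 39/5.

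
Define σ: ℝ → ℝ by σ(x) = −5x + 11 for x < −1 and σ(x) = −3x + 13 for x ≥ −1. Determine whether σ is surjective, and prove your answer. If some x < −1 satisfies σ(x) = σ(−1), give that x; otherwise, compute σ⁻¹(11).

Both pieces are strictly decreasing (slopes −5 and −3), so each is injective on its own interval.
The left piece maps (−∞, −1) onto (16, ∞); the right piece maps [−1, ∞) onto (−∞, 16].
These images together cover ℝ, so σ is surjective.
Because the two images are disjoint, no x < −1 has σ(x) = σ(−1), so we compute σ⁻¹(11): 11 lies in (−∞, 16], so solve −3x + 13 = 11: x = (11 − 13)/(−3) = 2/3.

2/3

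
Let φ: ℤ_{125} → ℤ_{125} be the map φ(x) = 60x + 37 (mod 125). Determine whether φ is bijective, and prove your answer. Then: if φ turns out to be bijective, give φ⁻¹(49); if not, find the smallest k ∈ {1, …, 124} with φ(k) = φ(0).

25

We have gcd(60, 125) = 5 > 1. Taking a = 0 and b = 25: φ(0) = 37 and φ(25) = 60·25 + 37 = 1537 ≡ 37 (mod 125).
So φ(0) = φ(25) while 0 ≠ 25, thus φ is not injective, hence not bijective.
Since φ is not bijective, we find the least positive k with φ(k) = φ(0): this means 60k ≡ 0 (mod 125), i.e. 125 ∣ 60k. Since gcd(60, 125) = 5, dividing through by 5 this holds exactly when 25 ∣ 12k, and as gcd(12, 25) = 1, exactly when 25 ∣ k.
The smallest positive such k is 25.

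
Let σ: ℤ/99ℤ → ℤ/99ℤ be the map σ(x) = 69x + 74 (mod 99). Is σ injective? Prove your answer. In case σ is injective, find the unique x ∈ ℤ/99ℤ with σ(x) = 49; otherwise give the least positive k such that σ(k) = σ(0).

We have gcd(69, 99) = 3 > 1. Taking a = 0 and b = 33: σ(0) = 74 and σ(33) = 69·33 + 74 = 2351 ≡ 74 (mod 99).
So σ(0) = σ(33) while 0 ≠ 33, therefore σ is not injective.
Since σ is not injective, we find the least positive k with σ(k) = σ(0): this means 69k ≡ 0 (mod 99), i.e. 99 ∣ 69k. Since gcd(69, 99) = 3, dividing through by 3 this holds exactly when 33 ∣ 23k, and as gcd(23, 33) = 1, exactly when 33 ∣ k.
The smallest positive such k is 33.

33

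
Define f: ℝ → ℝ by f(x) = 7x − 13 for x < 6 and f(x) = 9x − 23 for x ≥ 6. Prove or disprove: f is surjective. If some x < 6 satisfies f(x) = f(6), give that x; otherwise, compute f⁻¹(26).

Both pieces are strictly increasing (slopes 7 and 9), so each is injective on its own interval.
The left piece maps (−∞, 6) onto (−∞, 29); the right piece maps [6, ∞) onto [31, ∞).
The union (−∞, 29) ∪ [31, ∞) omits the interval between 29 and 31; in particular 29 has no preimage. So f is not surjective.
Because the two images are disjoint, no x < 6 has f(x) = f(6), so we compute f⁻¹(26): 26 lies in (−∞, 29), so solve 7x − 13 = 26: x = (26 + 13)/7 = 39/7.

39/7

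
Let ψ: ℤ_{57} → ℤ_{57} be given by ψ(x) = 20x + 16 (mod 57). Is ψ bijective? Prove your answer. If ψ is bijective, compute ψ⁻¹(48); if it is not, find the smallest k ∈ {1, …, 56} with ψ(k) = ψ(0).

Suppose ψ(s) = ψ(t) in ℤ_{57}. Then 20s + 16 ≡ 20t + 16 (mod 57), therefore 20(s − t) ≡ 0 (mod 57).
Since gcd(20, 57) = 1, 20 is invertible modulo 57, therefore s − t ≡ 0 (mod 57), i.e. s = t.
We now compute 20⁻¹ mod 57 explicitly. Euclid's algorithm: 57 = 2·20 + 17, 20 = 1·17 + 3, 17 = 5·3 + 2, 3 = 1·2 + 1; back-substituting gives 1 = 20·20 − 7·57, so 20⁻¹ ≡ 20 (mod 57).
Then y ↦ 20(y − 16) is a two-sided inverse to ψ, so every y ∈ ℤ_{57} has a preimage.
Thus ψ is bijective.
Since ψ is bijective, we find ψ⁻¹(48): we need 20x ≡ 48 − 16 ≡ 32 (mod 57). Using 20⁻¹ = 20: x ≡ 20·32 = 640 = 11·57 + 13, so x = 13.
Check: ψ(13) = 20·13 + 16 = 276 = 4·57 + 48 ≡ 48 (mod 57).

13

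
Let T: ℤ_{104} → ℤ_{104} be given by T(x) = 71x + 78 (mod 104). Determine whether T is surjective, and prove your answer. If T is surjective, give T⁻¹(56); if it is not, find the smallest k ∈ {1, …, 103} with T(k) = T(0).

70

By definition, surjectivity means every element of the codomain has a preimage under T.
Since gcd(71, 104) = 1, 71 is invertible modulo 104. Euclid's algorithm: 104 = 1·71 + 33, 71 = 2·33 + 5, 33 = 6·5 + 3, 5 = 1·3 + 2, 3 = 1·2 + 1; back-substituting gives 1 = 63·71 − 43·104, so 71⁻¹ ≡ 63 (mod 104).
For any y ∈ ℤ_{104}, x = 63(y − 78) mod 104 satisfies T(x) = 71·63(y − 78) + 78 ≡ y (since 71·63 ≡ 1 mod 104). So every y has a preimage.
Hence T is surjective.
Since T is surjective, we find T⁻¹(56): we need 71x ≡ 56 − 78 ≡ 82 (mod 104). Using 71⁻¹ = 63: x ≡ 63·82 = 5166 = 49·104 + 70, so x = 70.
Check: T(70) = 71·70 + 78 = 5048 = 48·104 + 56 ≡ 56 (mod 104).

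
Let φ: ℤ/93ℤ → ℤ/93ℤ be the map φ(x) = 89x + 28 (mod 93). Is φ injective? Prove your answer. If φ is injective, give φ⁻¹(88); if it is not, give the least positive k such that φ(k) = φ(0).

78

Suppose φ(x_1) = φ(x_2) in ℤ/93ℤ. Then 89x_1 + 28 ≡ 89x_2 + 28 (mod 93), therefore 89(x_1 − x_2) ≡ 0 (mod 93).
Since gcd(89, 93) = 1, 89 is invertible modulo 93, so x_1 − x_2 ≡ 0 (mod 93), i.e. x_1 = x_2.
Therefore φ is injective.
We now compute 89⁻¹ mod 93 explicitly. Euclid's algorithm: 93 = 1·89 + 4, 89 = 22·4 + 1; back-substituting gives 1 = 23·89 − 22·93, so 89⁻¹ ≡ 23 (mod 93).
Since φ is injective, we compute φ⁻¹(88): solve 89x + 28 ≡ 88 (mod 93), i.e. 89x ≡ 60 (mod 93).
Multiplying by 89⁻¹ = 23 gives x ≡ 23·60 = 1380 = 14·93 + 78 ≡ 78 (mod 93).
Check: φ(78) = 89·78 + 28 = 6970 = 74·93 + 88 ≡ 88 (mod 93).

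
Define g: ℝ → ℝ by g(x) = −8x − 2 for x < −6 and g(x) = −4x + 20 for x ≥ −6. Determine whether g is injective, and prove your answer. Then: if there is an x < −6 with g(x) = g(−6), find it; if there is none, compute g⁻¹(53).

-55/8

Both pieces are strictly decreasing (slopes −8 and −4), so each is injective on its own interval.
The left piece maps (−∞, −6) onto (46, ∞); the right piece maps [−6, ∞) onto (−∞, 44].
These images are disjoint, so no value is attained by both pieces. Hence g is injective.
Because the two images are disjoint, no x < −6 has g(x) = g(−6), so we compute g⁻¹(53): 53 lies in (46, ∞), so solve −8x − 2 = 53: x = (53 + 2)/(−8) = −55/8.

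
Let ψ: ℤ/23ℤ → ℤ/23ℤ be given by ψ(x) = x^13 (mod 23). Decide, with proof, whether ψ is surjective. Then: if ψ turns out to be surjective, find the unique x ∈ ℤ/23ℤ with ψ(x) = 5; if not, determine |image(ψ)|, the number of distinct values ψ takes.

15

Since 23 is prime, the nonzero elements of ℤ/23ℤ form a cyclic group of order 22.
As gcd(13, 22) = 1, raising to the 13th power is a bijection on this group: if u^13 ≡ v^13 then (uv^{−1})^13 = 1, and the only element of order dividing gcd(13, 22) = 1 is 1, so u = v.
With ψ(0) = 0 this makes ψ injective on all of ℤ/23ℤ, hence bijective (finite equal-size domain and codomain). In particular ψ is surjective.
Since ψ is surjective, we find the preimage of 5. The inverse of x ↦ x^13 on (ℤ/23ℤ)^× is x ↦ x^17, because 13·17 = 221 = 10·22 + 1 ≡ 1 (mod 22) and x^{22} = 1 for x ≠ 0 (Fermat). So ψ⁻¹(5) = 5^17 mod 23.
Repeated squaring mod 23: 5^1 ≡ 5, 5^2 ≡ 5² = 25 ≡ 2, 5^4 ≡ 2² = 4, 5^8 ≡ 4² = 16, 5^16 ≡ 16² = 256 ≡ 3. Since 17 = 16 + 1, 5^17 ≡ 3·5: 3·5 = 15. So 5^17 ≡ 15 (mod 23).
Hence ψ⁻¹(5) = 15.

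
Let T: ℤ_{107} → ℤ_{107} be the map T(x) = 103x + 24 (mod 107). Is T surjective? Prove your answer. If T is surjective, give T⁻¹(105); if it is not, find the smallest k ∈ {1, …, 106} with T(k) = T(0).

Since gcd(103, 107) = 1, 103 is invertible modulo 107. Euclid's algorithm: 107 = 1·103 + 4, 103 = 25·4 + 3, 4 = 1·3 + 1; back-substituting gives 1 = 80·103 − 77·107, so 103⁻¹ ≡ 80 (mod 107).
Then y ↦ 80(y − 24) is a two-sided inverse to T, so every y ∈ ℤ_{107} has a preimage.
Thus T is surjective.
Since T is surjective, we compute T⁻¹(105): solve 103x + 24 ≡ 105 (mod 107), i.e. 103x ≡ 81 (mod 107).
Multiplying by 103⁻¹ = 80 gives x ≡ 80·81 = 6480 = 60·107 + 60 ≡ 60 (mod 107).
Check: T(60) = 103·60 + 24 = 6204 = 57·107 + 105 ≡ 105 (mod 107).

60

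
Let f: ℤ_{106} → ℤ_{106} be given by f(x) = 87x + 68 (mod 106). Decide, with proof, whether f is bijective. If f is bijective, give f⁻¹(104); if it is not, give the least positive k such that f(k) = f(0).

26

Suppose f(x_1) = f(x_2) in ℤ_{106}. Then 87x_1 + 68 ≡ 87x_2 + 68 (mod 106), therefore 87(x_1 − x_2) ≡ 0 (mod 106).
Since gcd(87, 106) = 1, 87 is invertible modulo 106, therefore x_1 − x_2 ≡ 0 (mod 106), i.e. x_1 = x_2.
We now compute 87⁻¹ mod 106 explicitly. Euclid's algorithm: 106 = 1·87 + 19, 87 = 4·19 + 11, 19 = 1·11 + 8, 11 = 1·8 + 3, 8 = 2·3 + 2, 3 = 1·2 + 1; back-substituting gives 1 = 39·87 − 32·106, so 87⁻¹ ≡ 39 (mod 106).
For any y ∈ ℤ_{106}, x = 39(y − 68) mod 106 satisfies f(x) = 87·39(y − 68) + 68 ≡ y (since 87·39 ≡ 1 mod 106). So every y has a preimage.
Thus f is bijective.
Since f is bijective, we compute f⁻¹(104): solve 87x + 68 ≡ 104 (mod 106), i.e. 87x ≡ 36 (mod 106).
Multiplying by 87⁻¹ = 39 gives x ≡ 39·36 = 1404 = 13·106 + 26 ≡ 26 (mod 106).
Check: f(26) = 87·26 + 68 = 2330 = 21·106 + 104 ≡ 104 (mod 106).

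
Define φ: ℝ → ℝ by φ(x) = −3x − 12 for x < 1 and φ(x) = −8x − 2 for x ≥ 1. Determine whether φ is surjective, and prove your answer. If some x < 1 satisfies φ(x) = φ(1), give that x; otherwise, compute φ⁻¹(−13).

Both pieces are strictly decreasing (slopes −3 and −8), so each is injective on its own interval.
The left piece maps (−∞, 1) onto (−15, ∞); the right piece maps [1, ∞) onto (−∞, −10].
The union (−15, ∞) ∪ (−∞, −10] covers ℝ, so φ is surjective.
For the follow-up: the images overlap, so an x < 1 with φ(x) = φ(1) exists. φ(1) = −10; solving −3x − 12 = −10 for x < 1 gives x = (−10 + 12)/(−3) = −2/3.

-2/3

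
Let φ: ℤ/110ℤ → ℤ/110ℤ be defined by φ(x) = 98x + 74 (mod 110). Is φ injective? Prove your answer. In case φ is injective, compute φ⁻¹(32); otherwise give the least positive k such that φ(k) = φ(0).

We have gcd(98, 110) = 2 > 1. Taking x_1 = 0 and x_2 = 55: φ(0) = 74 and φ(55) = 98·55 + 74 = 5464 ≡ 74 (mod 110).
So φ(0) = φ(55) while 0 ≠ 55, so φ is not injective.
Since φ is not injective, we find the least positive k with φ(k) = φ(0): this means 98k ≡ 0 (mod 110), i.e. 110 ∣ 98k. Since gcd(98, 110) = 2, dividing through by 2 this holds exactly when 55 ∣ 49k, and as gcd(49, 55) = 1, exactly when 55 ∣ k.
The smallest positive such k is 55.

55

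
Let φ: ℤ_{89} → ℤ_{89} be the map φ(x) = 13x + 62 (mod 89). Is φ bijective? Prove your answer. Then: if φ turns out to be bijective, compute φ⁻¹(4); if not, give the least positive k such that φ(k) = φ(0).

64

Recall that injectivity means: for all a, b in the domain, φ(a) = φ(b) implies a = b.
Suppose φ(a) = φ(b) in ℤ_{89}. Then 13a + 62 ≡ 13b + 62 (mod 89), thus 13(a − b) ≡ 0 (mod 89).
Since gcd(13, 89) = 1, 13 is invertible modulo 89, hence a − b ≡ 0 (mod 89), i.e. a = b.
We now compute 13⁻¹ mod 89 explicitly. Euclid's algorithm: 89 = 6·13 + 11, 13 = 1·11 + 2, 11 = 5·2 + 1; back-substituting gives 1 = 48·13 − 7·89, so 13⁻¹ ≡ 48 (mod 89).
Then y ↦ 48(y − 62) is a two-sided inverse to φ, so every y ∈ ℤ_{89} has a preimage.
So φ is bijective.
Since φ is bijective, we find φ⁻¹(4): we need 13x ≡ 4 − 62 ≡ 31 (mod 89). Using 13⁻¹ = 48: x ≡ 48·31 = 1488 = 16·89 + 64, so x = 64.
Check: φ(64) = 13·64 + 62 = 894 = 10·89 + 4 ≡ 4 (mod 89).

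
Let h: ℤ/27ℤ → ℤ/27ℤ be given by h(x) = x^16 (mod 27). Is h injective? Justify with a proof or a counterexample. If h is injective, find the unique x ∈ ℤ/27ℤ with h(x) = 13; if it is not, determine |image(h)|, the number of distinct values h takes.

h(0) = 0^16 = 0.
h(3): Repeated squaring mod 27: 3^1 ≡ 3, 3^2 ≡ 3² = 9, 3^4 ≡ 9² = 81 ≡ 0, 3^8 ≡ 0² = 0, 3^16 ≡ 0² = 0. So 3^16 ≡ 0 (mod 27).
So h(0) = h(3) = 0 while 0 ≠ 3, thus h is not injective.
Since h is not injective, we determine |image(h)|. Computing x^16 mod 27 for each x (by repeated squaring, reducing mod 27 at every step), the values h(0), h(1), …, h(26) are: 0, 1, 7, 0, 22, 13, 0, 16, 19, 0, 10, 25, 0, 4, 4, 0, 25, 10, 0, 19, 16, 0, 13, 22, 0, 7, 1.
The distinct values are {0, 1, 4, 7, 10, 13, 16, 19, 22, 25}; there are 10 of them.

10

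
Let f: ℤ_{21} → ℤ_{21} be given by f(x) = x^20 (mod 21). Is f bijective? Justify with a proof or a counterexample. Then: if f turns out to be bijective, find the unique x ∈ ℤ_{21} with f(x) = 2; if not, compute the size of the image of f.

f(2): Repeated squaring mod 21: 2^1 ≡ 2, 2^2 ≡ 2² = 4, 2^4 ≡ 4² = 16, 2^8 ≡ 16² = 256 ≡ 4, 2^16 ≡ 4² = 16. Since 20 = 16 + 4, 2^20 ≡ 16·16: 16·16 = 256 ≡ 4. So 2^20 ≡ 4 (mod 21).
f(5): Repeated squaring mod 21: 5^1 ≡ 5, 5^2 ≡ 5² = 25 ≡ 4, 5^4 ≡ 4² = 16, 5^8 ≡ 16² = 256 ≡ 4, 5^16 ≡ 4² = 16. Since 20 = 16 + 4, 5^20 ≡ 16·16: 16·16 = 256 ≡ 4. So 5^20 ≡ 4 (mod 21).
So f(2) = f(5) = 4 while 2 ≠ 5, thus f is not injective, hence not bijective.
Since f is not bijective, we determine |image(f)|. Computing x^20 mod 21 for each x (by repeated squaring, reducing mod 21 at every step), the values f(0), f(1), …, f(20) are: 0, 1, 4, 9, 16, 4, 15, 7, 1, 18, 16, 16, 18, 1, 7, 15, 4, 16, 9, 4, 1.
The distinct values are {0, 1, 4, 7, 9, 15, 16, 18}; there are 8 of them.

8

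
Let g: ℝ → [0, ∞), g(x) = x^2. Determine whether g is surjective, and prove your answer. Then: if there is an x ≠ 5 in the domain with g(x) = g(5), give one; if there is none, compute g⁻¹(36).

-5

For any y ∈ [0, ∞), x = y^{1/2} ∈ ℝ satisfies x^2 = y, so g is surjective.
For the follow-up, such an x exists: taking x = −5 ∈ ℝ gives g(−5) = 25 = g(5) with −5 ≠ 5.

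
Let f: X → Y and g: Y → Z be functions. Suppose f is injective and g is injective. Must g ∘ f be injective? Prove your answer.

injective

Suppose (g ∘ f)(u) = (g ∘ f)(v), i.e. g(f(u)) = g(f(v)).
Since g is injective, f(u) = f(v). Since f is injective, u = v. Thus g ∘ f is injective.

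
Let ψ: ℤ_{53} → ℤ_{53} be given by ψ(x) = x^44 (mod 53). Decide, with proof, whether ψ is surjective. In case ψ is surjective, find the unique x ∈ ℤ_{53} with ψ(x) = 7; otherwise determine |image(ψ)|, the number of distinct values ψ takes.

ψ(2): Repeated squaring mod 53: 2^1 ≡ 2, 2^2 ≡ 2² = 4, 2^4 ≡ 4² = 16, 2^8 ≡ 16² = 256 ≡ 44, 2^16 ≡ 44² = 1936 ≡ 28, 2^32 ≡ 28² = 784 ≡ 42. Since 44 = 32 + 8 + 4, 2^44 ≡ 42·44·16: 42·44 = 1848 ≡ 46, then 46·16 = 736 ≡ 47. So 2^44 ≡ 47 (mod 53).
ψ(7): Repeated squaring mod 53: 7^1 ≡ 7, 7^2 ≡ 7² = 49, 7^4 ≡ 49² = 2401 ≡ 16, 7^8 ≡ 16² = 256 ≡ 44, 7^16 ≡ 44² = 1936 ≡ 28, 7^32 ≡ 28² = 784 ≡ 42. Since 44 = 32 + 8 + 4, 7^44 ≡ 42·44·16: 42·44 = 1848 ≡ 46, then 46·16 = 736 ≡ 47. So 7^44 ≡ 47 (mod 53).
So ψ(2) = ψ(7) = 47 while 2 ≠ 7, so ψ is not injective.
A non-injective map from the 53-element set ℤ_{53} to itself takes at most 52 distinct values, so it cannot be surjective. Thus ψ is not surjective.
Since ψ is not surjective, we determine |image(ψ)|. Computing x^44 mod 53 for each x (by repeated squaring, reducing mod 53 at every step), the values ψ(0), ψ(1), …, ψ(52) are: 0, 1, 47, 24, 36, 46, 15, 47, 49, 46, 42, 16, 16, 28, 36, 44, 24, 13, 42, 28, 13, 15, 10, 1, 10, 49, 44, 44, 49, 10, 1, 10, 15, 13, 28, 42, 13, 24, 44, 36, 28, 16, 16, 42, 46, 49, 47, 15, 46, 36, 24, 47, 1.
The distinct values are {0, 1, 10, 13, 15, 16, 24, 28, 36, 42, 44, 46, 47, 49}; there are 14 of them.

14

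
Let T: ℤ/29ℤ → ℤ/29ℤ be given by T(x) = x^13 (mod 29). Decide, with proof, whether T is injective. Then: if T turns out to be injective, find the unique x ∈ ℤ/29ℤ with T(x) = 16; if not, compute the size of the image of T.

20

Since 29 is prime, the nonzero elements of ℤ/29ℤ form a cyclic group of order 28.
As gcd(13, 28) = 1, raising to the 13th power is a bijection on this group: if s^13 ≡ t^13 then (st^{−1})^13 = 1, and the only element of order dividing gcd(13, 28) = 1 is 1, so s = t.
With T(0) = 0 this makes T injective on all of ℤ/29ℤ, hence bijective (finite equal-size domain and codomain). In particular T is injective.
Since T is injective, we find the preimage of 16. The inverse of x ↦ x^13 on (ℤ/29ℤ)^× is x ↦ x^13, because 13·13 = 169 = 6·28 + 1 ≡ 1 (mod 28) and x^{28} = 1 for x ≠ 0 (Fermat). So T⁻¹(16) = 16^13 mod 29.
Repeated squaring mod 29: 16^1 ≡ 16, 16^2 ≡ 16² = 256 ≡ 24, 16^4 ≡ 24² = 576 ≡ 25, 16^8 ≡ 25² = 625 ≡ 16. Since 13 = 8 + 4 + 1, 16^13 ≡ 16·25·16: 16·25 = 400 ≡ 23, then 23·16 = 368 ≡ 20. So 16^13 ≡ 20 (mod 29).
Hence T⁻¹(16) = 20.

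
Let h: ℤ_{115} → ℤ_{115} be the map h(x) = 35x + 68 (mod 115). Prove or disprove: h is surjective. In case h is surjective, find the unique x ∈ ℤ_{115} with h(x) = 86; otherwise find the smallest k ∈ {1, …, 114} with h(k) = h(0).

23

Since gcd(35, 115) = 5, we have 35x ≡ 0 (mod 5) for all x, so h(x) ≡ 3 (mod 5).
But 0 ≢ 3 (mod 5), so 0 ∈ ℤ_{115} has no preimage. So h is not surjective.
Since h is not surjective, we find the least positive k with h(k) = h(0): this means 35k ≡ 0 (mod 115), i.e. 115 ∣ 35k. Since gcd(35, 115) = 5, dividing through by 5 this holds exactly when 23 ∣ 7k, and as gcd(7, 23) = 1, exactly when 23 ∣ k.
The smallest positive such k is 23.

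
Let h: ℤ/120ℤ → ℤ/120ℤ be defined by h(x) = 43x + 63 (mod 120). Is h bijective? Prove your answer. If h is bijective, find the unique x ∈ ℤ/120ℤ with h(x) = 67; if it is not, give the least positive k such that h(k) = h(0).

If h(a) = h(b), then 43a ≡ 43b (mod 120). Because gcd(43, 120) = 1, we may cancel 43 to get a ≡ b (mod 120).
We now compute 43⁻¹ mod 120 explicitly. Euclid's algorithm: 120 = 2·43 + 34, 43 = 1·34 + 9, 34 = 3·9 + 7, 9 = 1·7 + 2, 7 = 3·2 + 1; back-substituting gives 1 = 67·43 − 24·120, so 43⁻¹ ≡ 67 (mod 120).
Then y ↦ 67(y − 63) is a two-sided inverse to h, so every y ∈ ℤ/120ℤ has a preimage.
So h is bijective.
Since h is bijective, we compute h⁻¹(67): solve 43x + 63 ≡ 67 (mod 120), i.e. 43x ≡ 4 (mod 120).
Multiplying by 43⁻¹ = 67 gives x ≡ 67·4 = 268 = 2·120 + 28 ≡ 28 (mod 120).
Check: h(28) = 43·28 + 63 = 1267 = 10·120 + 67 ≡ 67 (mod 120).

28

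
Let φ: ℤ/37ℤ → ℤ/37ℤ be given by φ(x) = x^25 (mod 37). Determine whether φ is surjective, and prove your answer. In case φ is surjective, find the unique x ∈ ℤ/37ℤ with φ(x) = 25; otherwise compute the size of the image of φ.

21

Since 37 is prime, the nonzero elements of ℤ/37ℤ form a cyclic group of order 36.
As gcd(25, 36) = 1, raising to the 25th power is a bijection on this group: if u^25 ≡ v^25 then (uv^{−1})^25 = 1, and the only element of order dividing gcd(25, 36) = 1 is 1, so u = v.
With φ(0) = 0 this makes φ injective on all of ℤ/37ℤ, hence bijective (finite equal-size domain and codomain). In particular φ is surjective.
Since φ is surjective, we find the preimage of 25. The inverse of x ↦ x^25 on (ℤ/37ℤ)^× is x ↦ x^13, because 25·13 = 325 = 9·36 + 1 ≡ 1 (mod 36) and x^{36} = 1 for x ≠ 0 (Fermat). So φ⁻¹(25) = 25^13 mod 37.
Repeated squaring mod 37: 25^1 ≡ 25, 25^2 ≡ 25² = 625 ≡ 33, 25^4 ≡ 33² = 1089 ≡ 16, 25^8 ≡ 16² = 256 ≡ 34. Since 13 = 8 + 4 + 1, 25^13 ≡ 34·16·25: 34·16 = 544 ≡ 26, then 26·25 = 650 ≡ 21. So 25^13 ≡ 21 (mod 37).
Hence φ⁻¹(25) = 21.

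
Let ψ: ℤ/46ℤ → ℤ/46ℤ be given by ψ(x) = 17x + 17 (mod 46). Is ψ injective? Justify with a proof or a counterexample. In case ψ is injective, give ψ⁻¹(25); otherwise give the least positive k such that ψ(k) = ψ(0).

14

By definition, injectivity means: for all a, b in the domain, ψ(a) = ψ(b) implies a = b.
If ψ(a) = ψ(b), then 17a ≡ 17b (mod 46). Because gcd(17, 46) = 1, we may cancel 17 to get a ≡ b (mod 46).
Therefore ψ is injective.
We now compute 17⁻¹ mod 46 explicitly. Euclid's algorithm: 46 = 2·17 + 12, 17 = 1·12 + 5, 12 = 2·5 + 2, 5 = 2·2 + 1; back-substituting gives 1 = 19·17 − 7·46, so 17⁻¹ ≡ 19 (mod 46).
Since ψ is injective, we find ψ⁻¹(25): we need 17x ≡ 25 − 17 ≡ 8 (mod 46). Using 17⁻¹ = 19: x ≡ 19·8 = 152 = 3·46 + 14, so x = 14.
Check: ψ(14) = 17·14 + 17 = 255 = 5·46 + 25 ≡ 25 (mod 46).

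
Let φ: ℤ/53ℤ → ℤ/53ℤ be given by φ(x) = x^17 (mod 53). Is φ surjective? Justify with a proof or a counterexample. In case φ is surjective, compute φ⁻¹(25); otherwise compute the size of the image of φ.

Since 53 is prime, the nonzero elements of ℤ/53ℤ form a cyclic group of order 52.
As gcd(17, 52) = 1, raising to the 17th power is a bijection on this group: if x_1^17 ≡ x_2^17 then (x_1x_2^{−1})^17 = 1, and the only element of order dividing gcd(17, 52) = 1 is 1, so x_1 = x_2.
With φ(0) = 0 this makes φ injective on all of ℤ/53ℤ, hence bijective (finite equal-size domain and codomain). In particular φ is surjective.
Since φ is surjective, we find the preimage of 25. The inverse of x ↦ x^17 on (ℤ/53ℤ)^× is x ↦ x^49, because 17·49 = 833 = 16·52 + 1 ≡ 1 (mod 52) and x^{52} = 1 for x ≠ 0 (Fermat). So φ⁻¹(25) = 25^49 mod 53.
Repeated squaring mod 53: 25^1 ≡ 25, 25^2 ≡ 25² = 625 ≡ 42, 25^4 ≡ 42² = 1764 ≡ 15, 25^8 ≡ 15² = 225 ≡ 13, 25^16 ≡ 13² = 169 ≡ 10, 25^32 ≡ 10² = 100 ≡ 47. Since 49 = 32 + 16 + 1, 25^49 ≡ 47·10·25: 47·10 = 470 ≡ 46, then 46·25 = 1150 ≡ 37. So 25^49 ≡ 37 (mod 53).
Hence φ⁻¹(25) = 37.

37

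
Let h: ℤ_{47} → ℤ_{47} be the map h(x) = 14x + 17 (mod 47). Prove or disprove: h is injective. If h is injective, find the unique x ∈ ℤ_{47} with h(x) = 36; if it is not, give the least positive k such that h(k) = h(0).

45

Suppose h(u) = h(v) in ℤ_{47}. Then 14u + 17 ≡ 14v + 17 (mod 47), hence 14(u − v) ≡ 0 (mod 47).
Since gcd(14, 47) = 1, 14 is invertible modulo 47, therefore u − v ≡ 0 (mod 47), i.e. u = v.
Therefore h is injective.
We now compute 14⁻¹ mod 47 explicitly. Euclid's algorithm: 47 = 3·14 + 5, 14 = 2·5 + 4, 5 = 1·4 + 1; back-substituting gives 1 = 37·14 − 11·47, so 14⁻¹ ≡ 37 (mod 47).
Since h is injective, we compute h⁻¹(36): solve 14x + 17 ≡ 36 (mod 47), i.e. 14x ≡ 19 (mod 47).
Multiplying by 14⁻¹ = 37 gives x ≡ 37·19 = 703 = 14·47 + 45 ≡ 45 (mod 47).
Check: h(45) = 14·45 + 17 = 647 = 13·47 + 36 ≡ 36 (mod 47).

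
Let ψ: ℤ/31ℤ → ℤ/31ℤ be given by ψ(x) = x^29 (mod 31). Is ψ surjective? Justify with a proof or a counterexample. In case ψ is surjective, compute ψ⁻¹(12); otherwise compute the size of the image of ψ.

Since 31 is prime, the nonzero elements of ℤ/31ℤ form a cyclic group of order 30.
As gcd(29, 30) = 1, raising to the 29th power is a bijection on this group: if s^29 ≡ t^29 then (st^{−1})^29 = 1, and the only element of order dividing gcd(29, 30) = 1 is 1, so s = t.
With ψ(0) = 0 this makes ψ injective on all of ℤ/31ℤ, hence bijective (finite equal-size domain and codomain). In particular ψ is surjective.
Since ψ is surjective, we find the preimage of 12. The inverse of x ↦ x^29 on (ℤ/31ℤ)^× is x ↦ x^29, because 29·29 = 841 = 28·30 + 1 ≡ 1 (mod 30) and x^{30} = 1 for x ≠ 0 (Fermat). So ψ⁻¹(12) = 12^29 mod 31.
Repeated squaring mod 31: 12^1 ≡ 12, 12^2 ≡ 12² = 144 ≡ 20, 12^4 ≡ 20² = 400 ≡ 28, 12^8 ≡ 28² = 784 ≡ 9, 12^16 ≡ 9² = 81 ≡ 19. Since 29 = 16 + 8 + 4 + 1, 12^29 ≡ 19·9·28·12: 19·9 = 171 ≡ 16, then 16·28 = 448 ≡ 14, then 14·12 = 168 ≡ 13. So 12^29 ≡ 13 (mod 31).
Hence ψ⁻¹(12) = 13.

13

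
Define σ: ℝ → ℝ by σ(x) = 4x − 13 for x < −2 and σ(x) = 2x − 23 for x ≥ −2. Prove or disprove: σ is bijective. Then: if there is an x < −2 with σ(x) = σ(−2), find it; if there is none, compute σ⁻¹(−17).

Both pieces are strictly increasing (slopes 4 and 2), so each is injective on its own interval.
The left piece maps (−∞, −2) onto (−∞, −21); the right piece maps [−2, ∞) onto [−27, ∞).
These images overlap. In particular σ(−2) = −27 (right piece), and solving 4x − 13 = −27 on the left piece gives x = −7/2 < −2.
So σ(−7/2) = σ(−2) with −7/2 ≠ −2, and σ is not injective, hence not bijective. This x = −7/2 is the requested value below −2.

-7/2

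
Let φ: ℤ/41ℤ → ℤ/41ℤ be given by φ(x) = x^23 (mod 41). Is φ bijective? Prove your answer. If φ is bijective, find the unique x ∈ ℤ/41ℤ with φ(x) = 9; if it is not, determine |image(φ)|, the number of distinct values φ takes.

32

Since 41 is prime, the nonzero elements of ℤ/41ℤ form a cyclic group of order 40.
As gcd(23, 40) = 1, raising to the 23rd power is a bijection on this group: if s^23 ≡ t^23 then (st^{−1})^23 = 1, and the only element of order dividing gcd(23, 40) = 1 is 1, so s = t.
With φ(0) = 0 this makes φ injective on all of ℤ/41ℤ, hence bijective (finite equal-size domain and codomain). In particular φ is bijective.
Since φ is bijective, we find the preimage of 9. The inverse of x ↦ x^23 on (ℤ/41ℤ)^× is x ↦ x^7, because 23·7 = 161 = 4·40 + 1 ≡ 1 (mod 40) and x^{40} = 1 for x ≠ 0 (Fermat). So φ⁻¹(9) = 9^7 mod 41.
Repeated squaring mod 41: 9^1 ≡ 9, 9^2 ≡ 9² = 81 ≡ 40, 9^4 ≡ 40² = 1600 ≡ 1. Since 7 = 4 + 2 + 1, 9^7 ≡ 1·40·9: 1·40 = 40, then 40·9 = 360 ≡ 32. So 9^7 ≡ 32 (mod 41).
Hence φ⁻¹(9) = 32.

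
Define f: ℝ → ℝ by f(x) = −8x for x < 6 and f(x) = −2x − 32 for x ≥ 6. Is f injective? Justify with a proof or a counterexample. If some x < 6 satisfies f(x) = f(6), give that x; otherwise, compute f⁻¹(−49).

11/2

Both pieces are strictly decreasing (slopes −8 and −2), so each is injective on its own interval.
The left piece maps (−∞, 6) onto (−48, ∞); the right piece maps [6, ∞) onto (−∞, −44].
These images overlap. In particular f(6) = −44 (right piece), and solving −8x = −44 on the left piece gives x = 11/2 < 6.
So f(11/2) = f(6) with 11/2 ≠ 6, and f is not injective. This x = 11/2 is the requested value below 6.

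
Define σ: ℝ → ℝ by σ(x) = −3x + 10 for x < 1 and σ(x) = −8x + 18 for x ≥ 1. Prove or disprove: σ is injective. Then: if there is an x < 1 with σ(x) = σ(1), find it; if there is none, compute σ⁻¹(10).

Both pieces are strictly decreasing (slopes −3 and −8), so each is injective on its own interval.
The left piece maps (−∞, 1) onto (7, ∞); the right piece maps [1, ∞) onto (−∞, 10].
These images overlap. In particular σ(1) = 10 (right piece), and solving −3x + 10 = 10 on the left piece gives x = 0 < 1.
So σ(0) = σ(1) with 0 ≠ 1, and σ is not injective. This x = 0 is the requested value below 1.

0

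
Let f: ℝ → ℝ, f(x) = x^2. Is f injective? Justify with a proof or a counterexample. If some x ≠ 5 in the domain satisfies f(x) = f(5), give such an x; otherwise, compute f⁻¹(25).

f(5) = 25 = (−5)^2 = f(−5) (since 2 is even), with 5 ≠ −5. So f is not injective.
For the follow-up, such an x exists: taking x = −5 ∈ ℝ gives f(−5) = 25 = f(5) with −5 ≠ 5.

-5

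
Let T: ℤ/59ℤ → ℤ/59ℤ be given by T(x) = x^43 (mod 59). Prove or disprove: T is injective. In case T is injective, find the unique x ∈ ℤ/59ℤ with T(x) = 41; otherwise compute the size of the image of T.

57

Since 59 is prime, the nonzero elements of ℤ/59ℤ form a cyclic group of order 58.
As gcd(43, 58) = 1, raising to the 43rd power is a bijection on this group: if u^43 ≡ v^43 then (uv^{−1})^43 = 1, and the only element of order dividing gcd(43, 58) = 1 is 1, so u = v.
With T(0) = 0 this makes T injective on all of ℤ/59ℤ, hence bijective (finite equal-size domain and codomain). In particular T is injective.
Since T is injective, we find the preimage of 41. The inverse of x ↦ x^43 on (ℤ/59ℤ)^× is x ↦ x^27, because 43·27 = 1161 = 20·58 + 1 ≡ 1 (mod 58) and x^{58} = 1 for x ≠ 0 (Fermat). So T⁻¹(41) = 41^27 mod 59.
Repeated squaring mod 59: 41^1 ≡ 41, 41^2 ≡ 41² = 1681 ≡ 29, 41^4 ≡ 29² = 841 ≡ 15, 41^8 ≡ 15² = 225 ≡ 48, 41^16 ≡ 48² = 2304 ≡ 3. Since 27 = 16 + 8 + 2 + 1, 41^27 ≡ 3·48·29·41: 3·48 = 144 ≡ 26, then 26·29 = 754 ≡ 46, then 46·41 = 1886 ≡ 57. So 41^27 ≡ 57 (mod 59).
Hence T⁻¹(41) = 57.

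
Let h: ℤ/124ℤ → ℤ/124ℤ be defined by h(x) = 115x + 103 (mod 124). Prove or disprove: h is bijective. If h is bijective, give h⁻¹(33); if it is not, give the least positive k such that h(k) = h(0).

118

By definition, h is injective when h(a) = h(b) forces a = b.
Suppose h(a) = h(b) in ℤ/124ℤ. Then 115a + 103 ≡ 115b + 103 (mod 124), thus 115(a − b) ≡ 0 (mod 124).
Since gcd(115, 124) = 1, 115 is invertible modulo 124, so a − b ≡ 0 (mod 124), i.e. a = b.
We now compute 115⁻¹ mod 124 explicitly. Euclid's algorithm: 124 = 1·115 + 9, 115 = 12·9 + 7, 9 = 1·7 + 2, 7 = 3·2 + 1; back-substituting gives 1 = 55·115 − 51·124, so 115⁻¹ ≡ 55 (mod 124).
For any y ∈ ℤ/124ℤ, x = 55(y − 103) mod 124 satisfies h(x) = 115·55(y − 103) + 103 ≡ y (since 115·55 ≡ 1 mod 124). So every y has a preimage.
Therefore h is bijective.
Since h is bijective, we find h⁻¹(33): we need 115x ≡ 33 − 103 ≡ 54 (mod 124). Using 115⁻¹ = 55: x ≡ 55·54 = 2970 = 23·124 + 118, so x = 118.
Check: h(118) = 115·118 + 103 = 13673 = 110·124 + 33 ≡ 33 (mod 124).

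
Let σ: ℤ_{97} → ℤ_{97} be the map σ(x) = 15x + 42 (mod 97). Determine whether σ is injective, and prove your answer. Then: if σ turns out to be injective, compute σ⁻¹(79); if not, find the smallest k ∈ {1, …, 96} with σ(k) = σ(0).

93

Suppose σ(x_1) = σ(x_2) in ℤ_{97}. Then 15x_1 + 42 ≡ 15x_2 + 42 (mod 97), therefore 15(x_1 − x_2) ≡ 0 (mod 97).
Since gcd(15, 97) = 1, 15 is invertible modulo 97, so x_1 − x_2 ≡ 0 (mod 97), i.e. x_1 = x_2.
Hence σ is injective.
We now compute 15⁻¹ mod 97 explicitly. Euclid's algorithm: 97 = 6·15 + 7, 15 = 2·7 + 1; back-substituting gives 1 = 13·15 − 2·97, so 15⁻¹ ≡ 13 (mod 97).
Since σ is injective, we compute σ⁻¹(79): solve 15x + 42 ≡ 79 (mod 97), i.e. 15x ≡ 37 (mod 97).
Multiplying by 15⁻¹ = 13 gives x ≡ 13·37 = 481 = 4·97 + 93 ≡ 93 (mod 97).
Check: σ(93) = 15·93 + 42 = 1437 = 14·97 + 79 ≡ 79 (mod 97).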